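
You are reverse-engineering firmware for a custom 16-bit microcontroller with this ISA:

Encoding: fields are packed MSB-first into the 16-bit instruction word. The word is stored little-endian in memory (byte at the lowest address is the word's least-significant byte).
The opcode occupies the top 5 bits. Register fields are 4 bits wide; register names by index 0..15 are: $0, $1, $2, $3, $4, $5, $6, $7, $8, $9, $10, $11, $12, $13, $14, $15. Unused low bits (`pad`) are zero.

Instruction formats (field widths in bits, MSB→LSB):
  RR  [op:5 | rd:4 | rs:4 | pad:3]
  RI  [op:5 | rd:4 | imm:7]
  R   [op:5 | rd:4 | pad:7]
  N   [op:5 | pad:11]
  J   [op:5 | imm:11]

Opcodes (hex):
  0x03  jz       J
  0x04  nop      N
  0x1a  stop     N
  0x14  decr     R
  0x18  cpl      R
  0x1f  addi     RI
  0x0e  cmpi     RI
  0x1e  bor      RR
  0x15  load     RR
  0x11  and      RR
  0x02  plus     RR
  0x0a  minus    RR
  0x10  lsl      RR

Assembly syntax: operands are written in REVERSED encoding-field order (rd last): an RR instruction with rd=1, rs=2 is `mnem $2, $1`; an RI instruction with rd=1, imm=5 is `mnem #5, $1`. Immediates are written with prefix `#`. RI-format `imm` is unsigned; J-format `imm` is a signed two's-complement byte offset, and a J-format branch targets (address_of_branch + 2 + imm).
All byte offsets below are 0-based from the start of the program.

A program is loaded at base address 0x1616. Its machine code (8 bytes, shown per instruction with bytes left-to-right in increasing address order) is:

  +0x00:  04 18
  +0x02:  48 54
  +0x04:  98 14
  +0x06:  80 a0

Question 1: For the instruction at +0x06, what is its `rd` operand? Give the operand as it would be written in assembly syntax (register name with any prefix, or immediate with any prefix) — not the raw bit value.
off 0x06: read 80 a0 as little → 0xa080
  opcode bits[15:11]=0x14: decr/R
  rd@[10:7]=0x1 ⇒ $1

$1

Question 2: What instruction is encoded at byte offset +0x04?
plus $3, $9

+0x04: 98 14 ⇒ word 0x1498 (little)
  op=0x1498>>11=0x2 ⇒ plus (RR)
  [10:7] rd=9 = $9
  [6:3] rs=3 = $3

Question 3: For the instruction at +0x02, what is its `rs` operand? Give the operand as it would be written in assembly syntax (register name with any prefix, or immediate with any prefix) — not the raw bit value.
$9

[02] 48 54 → 0x5448
  top 5b → 0xa → minus [RR]
  rd: (w>>7)&0xf=0x8 → $8
  rs: (w>>3)&0xf=0x9 → $9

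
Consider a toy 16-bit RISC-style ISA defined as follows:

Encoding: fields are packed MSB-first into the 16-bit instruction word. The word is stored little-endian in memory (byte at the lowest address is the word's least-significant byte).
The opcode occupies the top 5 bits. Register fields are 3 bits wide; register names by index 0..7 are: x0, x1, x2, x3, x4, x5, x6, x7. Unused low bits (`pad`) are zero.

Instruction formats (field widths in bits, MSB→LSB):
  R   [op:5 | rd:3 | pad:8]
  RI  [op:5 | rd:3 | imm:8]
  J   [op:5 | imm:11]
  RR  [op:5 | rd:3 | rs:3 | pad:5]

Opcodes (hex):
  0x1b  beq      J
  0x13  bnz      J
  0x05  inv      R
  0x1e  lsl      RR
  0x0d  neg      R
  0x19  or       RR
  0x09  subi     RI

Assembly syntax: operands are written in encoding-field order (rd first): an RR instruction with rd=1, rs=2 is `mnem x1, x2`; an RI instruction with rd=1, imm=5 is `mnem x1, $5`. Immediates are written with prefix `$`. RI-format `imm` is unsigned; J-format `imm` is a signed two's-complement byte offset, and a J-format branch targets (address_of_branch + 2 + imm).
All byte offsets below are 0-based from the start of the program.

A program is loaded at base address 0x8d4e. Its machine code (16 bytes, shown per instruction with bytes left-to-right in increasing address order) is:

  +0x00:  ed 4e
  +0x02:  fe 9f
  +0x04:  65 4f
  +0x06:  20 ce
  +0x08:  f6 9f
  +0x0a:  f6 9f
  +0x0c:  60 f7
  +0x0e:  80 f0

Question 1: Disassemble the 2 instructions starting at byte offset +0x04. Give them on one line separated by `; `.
subi x7, $101; or x6, x1

@+04  little-endian(65 4f) = 0x4f65
  opcode bits[15:11]=0x9: subi/RI
  rd@[10:8]=0x7 ⇒ x7
  imm@[7:0]=0x65 ⇒ $101
@+06  little-endian(20 ce) = 0xce20
  opcode bits[15:11]=0x19: or/RR
  rd@[10:8]=0x6 ⇒ x6
  rs@[7:5]=0x1 ⇒ x1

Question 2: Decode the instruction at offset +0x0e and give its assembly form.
lsl x0, x4

@+0e  little-endian(80 f0) = 0xf080
  opcode bits[15:11]=0x1e: lsl/RR
  rd: (w>>8)&0x7=0x0 → x0
  rs: (w>>5)&0x7=0x4 → x4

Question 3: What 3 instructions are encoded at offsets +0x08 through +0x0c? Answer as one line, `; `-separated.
bnz $-10; bnz $-10; lsl x7, x3

[08] f6 9f → 0x9ff6
  top 5b → 0x13 → bnz [J]
  [10:0] imm=2038 (s11→-10) = $-10
[0a] f6 9f → 0x9ff6
  top 5b → 0x13 → bnz [J]
  [10:0] imm=2038 (s11→-10) = $-10
[0c] 60 f7 → 0xf760
  top 5b → 0x1e → lsl [RR]
  [10:8] rd=7 = x7
  [7:5] rs=3 = x3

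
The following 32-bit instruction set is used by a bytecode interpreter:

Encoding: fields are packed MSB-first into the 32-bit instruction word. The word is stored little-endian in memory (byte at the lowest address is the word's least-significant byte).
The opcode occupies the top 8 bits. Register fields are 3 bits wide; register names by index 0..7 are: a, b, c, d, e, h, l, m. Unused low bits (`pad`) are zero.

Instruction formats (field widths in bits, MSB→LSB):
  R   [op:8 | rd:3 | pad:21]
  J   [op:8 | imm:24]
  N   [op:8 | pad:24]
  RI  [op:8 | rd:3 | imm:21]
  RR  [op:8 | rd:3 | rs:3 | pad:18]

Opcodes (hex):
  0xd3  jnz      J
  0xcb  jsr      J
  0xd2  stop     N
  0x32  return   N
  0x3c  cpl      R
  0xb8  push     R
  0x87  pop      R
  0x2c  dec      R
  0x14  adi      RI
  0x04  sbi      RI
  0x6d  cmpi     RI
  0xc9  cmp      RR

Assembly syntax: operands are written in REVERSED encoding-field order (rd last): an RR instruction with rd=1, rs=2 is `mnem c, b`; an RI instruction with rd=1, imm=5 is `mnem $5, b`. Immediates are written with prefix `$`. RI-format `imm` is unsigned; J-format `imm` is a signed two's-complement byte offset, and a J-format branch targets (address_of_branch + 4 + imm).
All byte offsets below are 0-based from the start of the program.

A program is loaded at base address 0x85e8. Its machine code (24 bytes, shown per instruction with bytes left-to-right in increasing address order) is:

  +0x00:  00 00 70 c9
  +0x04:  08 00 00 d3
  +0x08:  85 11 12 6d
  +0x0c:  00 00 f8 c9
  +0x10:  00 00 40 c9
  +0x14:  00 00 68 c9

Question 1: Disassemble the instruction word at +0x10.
+0x10: 00 00 40 c9 ⇒ word 0xc9400000 (little)
  op=0xc9400000>>24=0xc9 ⇒ cmp (RR)
  rd@[23:21]=0x2 ⇒ c
  rs@[20:18]=0x0 ⇒ a

cmp a, c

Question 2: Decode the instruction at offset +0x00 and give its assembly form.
cmp e, d

[00] 00 00 70 c9 → 0xc9700000
  top 8b → 0xc9 → cmp [RR]
  rd@[23:21]=0x3 ⇒ d
  rs@[20:18]=0x4 ⇒ e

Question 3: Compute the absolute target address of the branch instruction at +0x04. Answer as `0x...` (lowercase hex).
[04] 08 00 00 d3 → 0xd3000008
  opcode bits[31:24]=0xd3: jnz/J
  imm: (w>>0)&0xffffff=0x8 → $8
  target = base 0x85e8 + off 0x04 + 4 + imm 8 = 0x85f8

0x85f8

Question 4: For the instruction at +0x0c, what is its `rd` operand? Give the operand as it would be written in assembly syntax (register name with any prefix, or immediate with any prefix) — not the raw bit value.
m

@+0c  little-endian(00 00 f8 c9) = 0xc9f80000
  top 8b → 0xc9 → cmp [RR]
  rd: (w>>21)&0x7=0x7 → m
  rs: (w>>18)&0x7=0x6 → l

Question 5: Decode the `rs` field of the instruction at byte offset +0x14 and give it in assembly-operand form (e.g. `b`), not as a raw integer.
[14] 00 00 68 c9 → 0xc9680000
  opcode bits[31:24]=0xc9: cmp/RR
  [23:21] rd=3 = d
  [20:18] rs=2 = c

c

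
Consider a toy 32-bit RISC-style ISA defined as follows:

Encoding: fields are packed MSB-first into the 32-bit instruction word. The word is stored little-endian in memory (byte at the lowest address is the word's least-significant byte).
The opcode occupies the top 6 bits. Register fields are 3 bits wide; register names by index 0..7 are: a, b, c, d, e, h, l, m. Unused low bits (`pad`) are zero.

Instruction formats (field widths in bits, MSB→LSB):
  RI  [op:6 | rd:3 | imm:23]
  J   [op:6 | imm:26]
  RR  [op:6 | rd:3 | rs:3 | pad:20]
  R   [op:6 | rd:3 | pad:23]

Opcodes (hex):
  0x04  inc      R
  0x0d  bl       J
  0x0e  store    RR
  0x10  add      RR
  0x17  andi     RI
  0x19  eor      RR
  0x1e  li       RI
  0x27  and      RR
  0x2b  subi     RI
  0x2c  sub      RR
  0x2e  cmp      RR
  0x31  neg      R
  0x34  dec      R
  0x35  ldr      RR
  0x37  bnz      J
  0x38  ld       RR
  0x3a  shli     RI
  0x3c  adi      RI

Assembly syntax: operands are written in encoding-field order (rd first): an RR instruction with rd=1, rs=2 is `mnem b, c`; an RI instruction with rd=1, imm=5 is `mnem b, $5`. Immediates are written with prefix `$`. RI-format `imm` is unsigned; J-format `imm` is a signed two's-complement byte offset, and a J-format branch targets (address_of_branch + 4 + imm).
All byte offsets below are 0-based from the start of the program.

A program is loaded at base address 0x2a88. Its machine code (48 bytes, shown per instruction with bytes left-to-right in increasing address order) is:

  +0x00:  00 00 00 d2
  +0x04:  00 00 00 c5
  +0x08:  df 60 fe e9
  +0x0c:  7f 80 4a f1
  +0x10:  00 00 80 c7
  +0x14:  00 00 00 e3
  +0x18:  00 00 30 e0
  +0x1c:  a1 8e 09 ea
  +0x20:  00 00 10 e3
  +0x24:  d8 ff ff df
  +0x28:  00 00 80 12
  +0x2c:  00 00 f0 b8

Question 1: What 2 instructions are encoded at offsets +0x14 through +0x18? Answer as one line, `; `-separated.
ld l, a; ld a, d

[14] 00 00 00 e3 → 0xe3000000
  opcode bits[31:26]=0x38: ld/RR
  rd: (w>>23)&0x7=0x6 → l
  rs: (w>>20)&0x7=0x0 → a
[18] 00 00 30 e0 → 0xe0300000
  opcode bits[31:26]=0x38: ld/RR
  rd: (w>>23)&0x7=0x0 → a
  rs: (w>>20)&0x7=0x3 → d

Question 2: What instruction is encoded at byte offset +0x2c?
cmp b, m

+0x2c: 00 00 f0 b8 ⇒ word 0xb8f00000 (little)
  top 6b → 0x2e → cmp [RR]
  rd: (w>>23)&0x7=0x1 → b
  rs: (w>>20)&0x7=0x7 → m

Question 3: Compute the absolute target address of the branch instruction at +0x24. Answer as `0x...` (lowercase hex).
0x2a88

off 0x24: read d8 ff ff df as little → 0xdfffffd8
  op=0xdfffffd8>>26=0x37 ⇒ bnz (J)
  imm@[25:0]=0x3ffffd8 (s26→-40) ⇒ $-40
  target = base 0x2a88 + off 0x24 + 4 + imm -40 = 0x2a88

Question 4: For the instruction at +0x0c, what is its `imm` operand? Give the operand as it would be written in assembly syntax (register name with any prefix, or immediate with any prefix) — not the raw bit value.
$4882559

@+0c  little-endian(7f 80 4a f1) = 0xf14a807f
  opcode bits[31:26]=0x3c: adi/RI
  rd: (w>>23)&0x7=0x2 → c
  imm: (w>>0)&0x7fffff=0x4a807f → $4882559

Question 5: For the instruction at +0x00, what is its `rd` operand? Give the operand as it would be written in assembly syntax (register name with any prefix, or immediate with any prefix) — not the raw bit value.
e

off 0x00: read 00 00 00 d2 as little → 0xd2000000
  opcode bits[31:26]=0x34: dec/R
  [25:23] rd=4 = e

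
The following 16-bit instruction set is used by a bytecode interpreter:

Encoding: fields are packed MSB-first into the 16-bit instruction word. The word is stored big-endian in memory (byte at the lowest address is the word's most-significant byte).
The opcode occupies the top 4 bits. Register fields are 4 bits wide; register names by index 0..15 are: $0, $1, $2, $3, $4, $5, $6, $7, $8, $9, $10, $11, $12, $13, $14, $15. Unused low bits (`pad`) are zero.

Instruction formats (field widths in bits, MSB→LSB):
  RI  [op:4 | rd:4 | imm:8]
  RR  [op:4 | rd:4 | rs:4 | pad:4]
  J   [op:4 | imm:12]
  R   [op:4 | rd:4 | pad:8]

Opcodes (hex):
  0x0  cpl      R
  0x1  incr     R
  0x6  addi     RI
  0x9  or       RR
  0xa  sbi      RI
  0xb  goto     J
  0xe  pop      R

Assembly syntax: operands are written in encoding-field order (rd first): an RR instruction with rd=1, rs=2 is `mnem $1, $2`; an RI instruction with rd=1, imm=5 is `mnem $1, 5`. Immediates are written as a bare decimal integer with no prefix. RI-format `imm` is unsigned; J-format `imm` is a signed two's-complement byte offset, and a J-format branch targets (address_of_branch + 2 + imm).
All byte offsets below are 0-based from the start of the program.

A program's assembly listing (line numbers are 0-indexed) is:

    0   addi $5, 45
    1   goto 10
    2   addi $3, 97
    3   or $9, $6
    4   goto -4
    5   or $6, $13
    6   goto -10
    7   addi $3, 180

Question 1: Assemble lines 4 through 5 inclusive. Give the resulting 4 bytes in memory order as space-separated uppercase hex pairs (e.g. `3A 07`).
BF FC 96 D0

4. goto fields op=0xb:4|imm=-4:12 → word bffch → bf fc
5. or fields op=0x9:4|rd=6:4|rs=13:4|pad=0:4 → word 96d0h → 96 d0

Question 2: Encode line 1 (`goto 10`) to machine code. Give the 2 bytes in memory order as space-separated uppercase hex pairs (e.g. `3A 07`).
B0 0A

1. goto fields op=0xb:4|imm=10:12 → word b00ah → b0 0a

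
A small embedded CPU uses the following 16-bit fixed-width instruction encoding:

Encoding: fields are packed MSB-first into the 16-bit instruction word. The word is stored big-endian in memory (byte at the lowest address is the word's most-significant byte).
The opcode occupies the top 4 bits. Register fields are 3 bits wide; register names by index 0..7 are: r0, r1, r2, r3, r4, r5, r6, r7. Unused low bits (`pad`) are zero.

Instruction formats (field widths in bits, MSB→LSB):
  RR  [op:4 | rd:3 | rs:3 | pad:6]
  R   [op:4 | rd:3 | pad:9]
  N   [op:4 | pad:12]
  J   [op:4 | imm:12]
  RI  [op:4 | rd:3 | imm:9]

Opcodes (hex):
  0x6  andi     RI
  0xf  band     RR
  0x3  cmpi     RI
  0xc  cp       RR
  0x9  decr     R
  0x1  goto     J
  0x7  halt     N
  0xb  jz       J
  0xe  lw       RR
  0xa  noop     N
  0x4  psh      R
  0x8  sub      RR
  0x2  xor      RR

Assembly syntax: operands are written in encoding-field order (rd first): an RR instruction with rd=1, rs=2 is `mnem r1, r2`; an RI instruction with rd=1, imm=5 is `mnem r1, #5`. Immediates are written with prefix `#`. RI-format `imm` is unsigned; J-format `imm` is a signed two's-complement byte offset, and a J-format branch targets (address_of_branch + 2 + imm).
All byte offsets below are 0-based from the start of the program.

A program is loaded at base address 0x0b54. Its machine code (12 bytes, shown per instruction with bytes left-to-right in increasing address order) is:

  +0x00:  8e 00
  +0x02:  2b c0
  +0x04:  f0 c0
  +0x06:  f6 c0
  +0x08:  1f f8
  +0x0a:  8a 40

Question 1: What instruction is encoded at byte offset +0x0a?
sub r5, r1

off 0x0a: read 8a 40 as big → 0x8a40
  top 4b → 0x8 → sub [RR]
  rd: (w>>9)&0x7=0x5 → r5
  rs: (w>>6)&0x7=0x1 → r1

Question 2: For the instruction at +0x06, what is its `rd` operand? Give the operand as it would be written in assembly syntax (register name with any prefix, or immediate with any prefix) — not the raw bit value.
+0x06: f6 c0 ⇒ word 0xf6c0 (big)
  op=0xf6c0>>12=0xf ⇒ band (RR)
  [11:9] rd=3 = r3
  [8:6] rs=3 = r3

r3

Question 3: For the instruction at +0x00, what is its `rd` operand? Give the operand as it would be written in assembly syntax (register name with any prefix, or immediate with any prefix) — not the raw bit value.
r7

+0x00: 8e 00 ⇒ word 0x8e00 (big)
  opcode bits[15:12]=0x8: sub/RR
  rd@[11:9]=0x7 ⇒ r7
  rs@[8:6]=0x0 ⇒ r0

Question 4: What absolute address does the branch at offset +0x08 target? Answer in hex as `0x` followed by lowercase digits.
0x0b56

@+08  big-endian(1f f8) = 0x1ff8
  op=0x1ff8>>12=0x1 ⇒ goto (J)
  imm@[11:0]=0xff8 (s12→-8) ⇒ #-8
  target = base 0x0b54 + off 0x08 + 2 + imm -8 = 0x0b56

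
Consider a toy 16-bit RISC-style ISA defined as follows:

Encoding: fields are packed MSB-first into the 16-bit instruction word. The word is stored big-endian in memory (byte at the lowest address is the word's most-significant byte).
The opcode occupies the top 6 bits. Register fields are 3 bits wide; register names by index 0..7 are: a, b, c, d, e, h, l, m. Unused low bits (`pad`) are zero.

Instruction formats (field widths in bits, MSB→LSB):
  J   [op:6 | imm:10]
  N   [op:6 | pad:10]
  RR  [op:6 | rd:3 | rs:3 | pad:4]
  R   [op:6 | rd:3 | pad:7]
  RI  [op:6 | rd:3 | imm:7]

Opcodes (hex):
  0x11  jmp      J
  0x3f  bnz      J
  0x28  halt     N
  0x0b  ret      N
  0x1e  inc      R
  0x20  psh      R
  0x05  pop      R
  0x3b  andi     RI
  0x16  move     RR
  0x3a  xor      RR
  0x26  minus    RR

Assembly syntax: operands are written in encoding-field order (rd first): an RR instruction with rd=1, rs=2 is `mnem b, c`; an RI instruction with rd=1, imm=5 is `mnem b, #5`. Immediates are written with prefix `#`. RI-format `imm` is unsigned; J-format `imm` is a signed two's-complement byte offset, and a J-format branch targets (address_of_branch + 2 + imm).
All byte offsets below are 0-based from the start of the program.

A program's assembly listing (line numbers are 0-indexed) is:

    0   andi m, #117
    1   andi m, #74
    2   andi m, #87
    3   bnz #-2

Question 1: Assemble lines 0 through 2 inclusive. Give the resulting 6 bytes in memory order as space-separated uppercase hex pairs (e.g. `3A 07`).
line 0 (andi): pack op=0x3b:6|rd=7:3|imm=117:7 = 0xeff5; big→ ef f5
line 1 (andi): pack op=0x3b:6|rd=7:3|imm=74:7 = 0xefca; big→ ef ca
line 2 (andi): pack op=0x3b:6|rd=7:3|imm=87:7 = 0xefd7; big→ ef d7

EF F5 EF CA EF D7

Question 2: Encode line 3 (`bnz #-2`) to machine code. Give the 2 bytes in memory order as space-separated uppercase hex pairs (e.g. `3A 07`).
line 3 (bnz): pack op=0x3f:6|imm=-2:10 = 0xfffe; big→ ff fe

FF FE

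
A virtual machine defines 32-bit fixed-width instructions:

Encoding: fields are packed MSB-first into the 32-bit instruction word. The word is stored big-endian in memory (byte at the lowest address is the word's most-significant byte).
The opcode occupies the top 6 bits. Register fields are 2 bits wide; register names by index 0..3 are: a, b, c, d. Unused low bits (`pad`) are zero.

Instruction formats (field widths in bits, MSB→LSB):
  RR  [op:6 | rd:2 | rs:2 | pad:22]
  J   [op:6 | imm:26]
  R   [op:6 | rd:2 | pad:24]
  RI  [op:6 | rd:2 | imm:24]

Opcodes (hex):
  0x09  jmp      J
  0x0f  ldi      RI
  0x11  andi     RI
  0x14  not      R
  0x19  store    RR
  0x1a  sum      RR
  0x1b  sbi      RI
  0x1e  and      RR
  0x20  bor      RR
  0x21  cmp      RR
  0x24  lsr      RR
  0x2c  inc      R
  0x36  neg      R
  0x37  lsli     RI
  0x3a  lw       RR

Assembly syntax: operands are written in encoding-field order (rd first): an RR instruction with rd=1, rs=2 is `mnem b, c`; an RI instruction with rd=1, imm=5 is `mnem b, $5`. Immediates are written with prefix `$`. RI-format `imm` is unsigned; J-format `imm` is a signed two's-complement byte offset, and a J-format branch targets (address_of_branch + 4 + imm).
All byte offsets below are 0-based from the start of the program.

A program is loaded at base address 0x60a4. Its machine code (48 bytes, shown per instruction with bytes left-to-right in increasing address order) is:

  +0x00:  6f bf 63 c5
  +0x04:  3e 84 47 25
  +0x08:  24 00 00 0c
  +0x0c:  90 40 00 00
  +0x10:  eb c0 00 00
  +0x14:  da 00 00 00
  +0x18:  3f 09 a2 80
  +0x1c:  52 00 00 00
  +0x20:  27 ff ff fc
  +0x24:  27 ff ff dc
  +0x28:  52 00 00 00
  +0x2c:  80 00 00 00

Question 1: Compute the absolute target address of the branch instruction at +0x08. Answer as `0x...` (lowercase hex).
0x60bc

@+08  big-endian(24 00 00 0c) = 0x2400000c
  top 6b → 0x9 → jmp [J]
  imm@[25:0]=0xc ⇒ $12
  target = base 0x60a4 + off 0x08 + 4 + imm 12 = 0x60bc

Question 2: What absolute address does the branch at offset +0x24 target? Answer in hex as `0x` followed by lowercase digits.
0x60a8

@+24  big-endian(27 ff ff dc) = 0x27ffffdc
  top 6b → 0x9 → jmp [J]
  imm: (w>>0)&0x3ffffff=0x3ffffdc (s26→-36) → $-36
  target = base 0x60a4 + off 0x24 + 4 + imm -36 = 0x60a8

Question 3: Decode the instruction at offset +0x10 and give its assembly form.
+0x10: eb c0 00 00 ⇒ word 0xebc00000 (big)
  top 6b → 0x3a → lw [RR]
  rd: (w>>24)&0x3=0x3 → d
  rs: (w>>22)&0x3=0x3 → d

lw d, d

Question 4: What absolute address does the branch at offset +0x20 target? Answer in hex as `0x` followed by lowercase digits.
0x60c4

+0x20: 27 ff ff fc ⇒ word 0x27fffffc (big)
  top 6b → 0x9 → jmp [J]
  imm@[25:0]=0x3fffffc (s26→-4) ⇒ $-4
  target = base 0x60a4 + off 0x20 + 4 + imm -4 = 0x60c4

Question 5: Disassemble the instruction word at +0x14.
neg c

+0x14: da 00 00 00 ⇒ word 0xda000000 (big)
  opcode bits[31:26]=0x36: neg/R
  rd@[25:24]=0x2 ⇒ c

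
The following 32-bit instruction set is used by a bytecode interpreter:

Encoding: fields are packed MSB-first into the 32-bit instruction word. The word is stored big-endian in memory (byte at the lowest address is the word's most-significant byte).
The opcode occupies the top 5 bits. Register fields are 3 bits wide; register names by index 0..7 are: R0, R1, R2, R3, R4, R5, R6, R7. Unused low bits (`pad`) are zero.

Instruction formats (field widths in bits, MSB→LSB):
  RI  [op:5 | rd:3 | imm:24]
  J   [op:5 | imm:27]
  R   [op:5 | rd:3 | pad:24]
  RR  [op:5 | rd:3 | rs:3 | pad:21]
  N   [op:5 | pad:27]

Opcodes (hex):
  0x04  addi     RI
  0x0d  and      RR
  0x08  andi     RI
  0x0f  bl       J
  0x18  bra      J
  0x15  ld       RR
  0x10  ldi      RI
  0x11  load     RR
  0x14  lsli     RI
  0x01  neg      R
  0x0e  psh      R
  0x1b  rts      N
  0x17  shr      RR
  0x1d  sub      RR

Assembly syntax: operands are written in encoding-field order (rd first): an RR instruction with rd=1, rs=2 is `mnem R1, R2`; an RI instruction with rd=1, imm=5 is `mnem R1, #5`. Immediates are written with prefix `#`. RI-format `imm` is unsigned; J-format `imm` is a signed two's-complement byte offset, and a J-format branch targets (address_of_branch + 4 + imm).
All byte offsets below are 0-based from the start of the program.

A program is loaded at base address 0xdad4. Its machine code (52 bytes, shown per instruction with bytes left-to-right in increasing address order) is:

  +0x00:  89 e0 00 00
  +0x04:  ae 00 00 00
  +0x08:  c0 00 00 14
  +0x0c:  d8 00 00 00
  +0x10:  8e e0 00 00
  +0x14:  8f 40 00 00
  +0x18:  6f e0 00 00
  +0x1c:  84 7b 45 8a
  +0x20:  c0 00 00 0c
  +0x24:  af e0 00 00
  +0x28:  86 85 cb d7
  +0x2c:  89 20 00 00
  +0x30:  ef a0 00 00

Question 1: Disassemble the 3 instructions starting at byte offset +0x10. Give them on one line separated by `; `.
[10] 8e e0 00 00 → 0x8ee00000
  op=0x8ee00000>>27=0x11 ⇒ load (RR)
  rd@[26:24]=0x6 ⇒ R6
  rs@[23:21]=0x7 ⇒ R7
[14] 8f 40 00 00 → 0x8f400000
  op=0x8f400000>>27=0x11 ⇒ load (RR)
  rd@[26:24]=0x7 ⇒ R7
  rs@[23:21]=0x2 ⇒ R2
[18] 6f e0 00 00 → 0x6fe00000
  op=0x6fe00000>>27=0xd ⇒ and (RR)
  rd@[26:24]=0x7 ⇒ R7
  rs@[23:21]=0x7 ⇒ R7

load R6, R7; load R7, R2; and R7, R7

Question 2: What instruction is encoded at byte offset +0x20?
off 0x20: read c0 00 00 0c as big → 0xc000000c
  op=0xc000000c>>27=0x18 ⇒ bra (J)
  imm@[26:0]=0xc ⇒ #12

bra #12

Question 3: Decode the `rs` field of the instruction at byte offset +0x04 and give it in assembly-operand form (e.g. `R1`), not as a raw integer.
R0

off 0x04: read ae 00 00 00 as big → 0xae000000
  top 5b → 0x15 → ld [RR]
  rd: (w>>24)&0x7=0x6 → R6
  rs: (w>>21)&0x7=0x0 → R0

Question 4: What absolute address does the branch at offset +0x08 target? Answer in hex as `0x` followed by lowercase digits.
+0x08: c0 00 00 14 ⇒ word 0xc0000014 (big)
  op=0xc0000014>>27=0x18 ⇒ bra (J)
  imm@[26:0]=0x14 ⇒ #20
  target = base 0xdad4 + off 0x08 + 4 + imm 20 = 0xdaf4

0xdaf4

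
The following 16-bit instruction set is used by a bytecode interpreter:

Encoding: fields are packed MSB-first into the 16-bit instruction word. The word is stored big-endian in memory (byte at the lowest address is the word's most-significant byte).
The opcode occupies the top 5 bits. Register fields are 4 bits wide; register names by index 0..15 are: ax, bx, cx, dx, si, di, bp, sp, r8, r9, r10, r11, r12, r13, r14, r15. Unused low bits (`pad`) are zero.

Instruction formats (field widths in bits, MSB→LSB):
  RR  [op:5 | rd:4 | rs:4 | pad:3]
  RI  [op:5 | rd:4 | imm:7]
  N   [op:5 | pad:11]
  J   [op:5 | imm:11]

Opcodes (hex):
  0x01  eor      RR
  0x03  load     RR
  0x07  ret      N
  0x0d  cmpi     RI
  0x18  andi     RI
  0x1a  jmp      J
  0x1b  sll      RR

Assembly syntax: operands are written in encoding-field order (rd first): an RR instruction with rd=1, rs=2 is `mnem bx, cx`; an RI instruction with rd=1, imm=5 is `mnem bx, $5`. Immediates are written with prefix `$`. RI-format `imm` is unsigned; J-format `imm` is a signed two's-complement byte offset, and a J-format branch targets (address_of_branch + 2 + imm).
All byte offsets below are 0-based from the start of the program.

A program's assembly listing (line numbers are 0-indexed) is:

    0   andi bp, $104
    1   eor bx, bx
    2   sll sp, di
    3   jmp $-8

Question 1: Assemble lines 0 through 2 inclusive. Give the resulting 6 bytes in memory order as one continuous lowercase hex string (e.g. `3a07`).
L0: andi op=0x18:5|rd=6:4|imm=104:7 ⇒ 0xc368 ⇒ big c3 68
L1: eor op=0x1:5|rd=1:4|rs=1:4|pad=0:3 ⇒ 0x0888 ⇒ big 08 88
L2: sll op=0x1b:5|rd=7:4|rs=5:4|pad=0:3 ⇒ 0xdba8 ⇒ big db a8

c3680888dba8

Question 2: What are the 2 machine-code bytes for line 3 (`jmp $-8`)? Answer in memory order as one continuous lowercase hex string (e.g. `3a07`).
d7f8

line 3 (jmp): pack op=0x1a:5|imm=-8:11 = 0xd7f8; big→ d7 f8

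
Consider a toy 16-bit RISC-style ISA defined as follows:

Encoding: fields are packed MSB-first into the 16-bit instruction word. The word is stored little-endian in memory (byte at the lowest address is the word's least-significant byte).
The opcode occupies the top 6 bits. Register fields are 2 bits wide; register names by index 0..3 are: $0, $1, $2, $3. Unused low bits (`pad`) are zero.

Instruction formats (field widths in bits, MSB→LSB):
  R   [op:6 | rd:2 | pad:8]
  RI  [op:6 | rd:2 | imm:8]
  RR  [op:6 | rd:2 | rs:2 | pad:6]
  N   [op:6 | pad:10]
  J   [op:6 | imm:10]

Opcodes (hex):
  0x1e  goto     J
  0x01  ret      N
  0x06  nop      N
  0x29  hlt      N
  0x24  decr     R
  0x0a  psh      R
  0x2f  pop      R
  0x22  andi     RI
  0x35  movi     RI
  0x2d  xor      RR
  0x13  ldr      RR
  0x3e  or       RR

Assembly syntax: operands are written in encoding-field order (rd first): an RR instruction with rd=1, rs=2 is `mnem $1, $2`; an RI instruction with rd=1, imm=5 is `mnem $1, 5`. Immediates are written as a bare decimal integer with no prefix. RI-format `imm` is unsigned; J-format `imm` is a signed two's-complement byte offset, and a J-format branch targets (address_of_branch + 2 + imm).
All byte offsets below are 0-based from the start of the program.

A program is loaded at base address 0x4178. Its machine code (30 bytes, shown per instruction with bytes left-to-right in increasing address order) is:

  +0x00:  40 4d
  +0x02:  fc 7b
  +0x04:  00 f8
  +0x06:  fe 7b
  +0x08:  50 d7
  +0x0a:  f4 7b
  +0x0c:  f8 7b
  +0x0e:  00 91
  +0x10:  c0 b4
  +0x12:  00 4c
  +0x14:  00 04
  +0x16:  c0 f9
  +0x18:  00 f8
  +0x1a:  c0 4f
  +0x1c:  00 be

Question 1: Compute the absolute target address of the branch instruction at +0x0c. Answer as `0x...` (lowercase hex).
off 0x0c: read f8 7b as little → 0x7bf8
  opcode bits[15:10]=0x1e: goto/J
  imm: (w>>0)&0x3ff=0x3f8 (s10→-8) → -8
  target = base 0x4178 + off 0x0c + 2 + imm -8 = 0x417e

0x417e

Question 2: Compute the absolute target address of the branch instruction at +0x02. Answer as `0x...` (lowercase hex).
+0x02: fc 7b ⇒ word 0x7bfc (little)
  op=0x7bfc>>10=0x1e ⇒ goto (J)
  imm: (w>>0)&0x3ff=0x3fc (s10→-4) → -4
  target = base 0x4178 + off 0x02 + 2 + imm -4 = 0x4178

0x4178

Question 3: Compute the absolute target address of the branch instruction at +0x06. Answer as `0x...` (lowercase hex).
0x417e

+0x06: fe 7b ⇒ word 0x7bfe (little)
  opcode bits[15:10]=0x1e: goto/J
  [9:0] imm=1022 (s10→-2) = -2
  target = base 0x4178 + off 0x06 + 2 + imm -2 = 0x417e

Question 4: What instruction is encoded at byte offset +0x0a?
goto -12

[0a] f4 7b → 0x7bf4
  op=0x7bf4>>10=0x1e ⇒ goto (J)
  imm@[9:0]=0x3f4 (s10→-12) ⇒ -12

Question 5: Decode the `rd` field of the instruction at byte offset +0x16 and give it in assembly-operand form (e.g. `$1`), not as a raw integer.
+0x16: c0 f9 ⇒ word 0xf9c0 (little)
  opcode bits[15:10]=0x3e: or/RR
  rd@[9:8]=0x1 ⇒ $1
  rs@[7:6]=0x3 ⇒ $3

$1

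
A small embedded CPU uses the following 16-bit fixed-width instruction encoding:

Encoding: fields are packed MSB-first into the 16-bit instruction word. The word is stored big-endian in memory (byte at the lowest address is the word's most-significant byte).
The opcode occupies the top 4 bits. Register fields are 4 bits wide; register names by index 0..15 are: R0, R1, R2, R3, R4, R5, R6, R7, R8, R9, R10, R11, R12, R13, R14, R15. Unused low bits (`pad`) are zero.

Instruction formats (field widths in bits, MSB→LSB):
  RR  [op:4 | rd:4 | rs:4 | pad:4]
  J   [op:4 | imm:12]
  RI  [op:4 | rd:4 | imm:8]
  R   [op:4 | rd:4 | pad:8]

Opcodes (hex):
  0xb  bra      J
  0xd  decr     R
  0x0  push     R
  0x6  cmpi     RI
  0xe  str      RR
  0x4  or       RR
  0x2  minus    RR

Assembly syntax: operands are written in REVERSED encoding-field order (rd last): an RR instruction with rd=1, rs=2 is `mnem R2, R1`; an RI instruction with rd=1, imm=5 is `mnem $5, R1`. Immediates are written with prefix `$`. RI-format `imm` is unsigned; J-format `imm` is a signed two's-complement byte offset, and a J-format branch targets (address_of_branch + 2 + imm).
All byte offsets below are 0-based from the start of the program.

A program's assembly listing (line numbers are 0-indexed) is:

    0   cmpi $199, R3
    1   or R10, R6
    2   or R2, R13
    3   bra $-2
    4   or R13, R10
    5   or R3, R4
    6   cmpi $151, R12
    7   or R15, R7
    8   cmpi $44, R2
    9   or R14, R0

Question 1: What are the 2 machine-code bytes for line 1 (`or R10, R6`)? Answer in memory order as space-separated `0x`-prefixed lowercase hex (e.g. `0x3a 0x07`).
0x46 0xa0

line 1 (or): pack op=0x4:4|rd=6:4|rs=10:4|pad=0:4 = 0x46a0; big→ 46 a0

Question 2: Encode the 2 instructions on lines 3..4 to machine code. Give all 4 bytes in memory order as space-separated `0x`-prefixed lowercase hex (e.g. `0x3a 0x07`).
3. bra fields op=0xb:4|imm=-2:12 → word bffeh → bf fe
4. or fields op=0x4:4|rd=10:4|rs=13:4|pad=0:4 → word 4ad0h → 4a d0

0xbf 0xfe 0x4a 0xd0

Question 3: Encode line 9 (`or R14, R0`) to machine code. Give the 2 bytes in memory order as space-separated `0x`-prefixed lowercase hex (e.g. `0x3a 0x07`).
L9: or op=0x4:4|rd=0:4|rs=14:4|pad=0:4 ⇒ 0x40e0 ⇒ big 40 e0

0x40 0xe0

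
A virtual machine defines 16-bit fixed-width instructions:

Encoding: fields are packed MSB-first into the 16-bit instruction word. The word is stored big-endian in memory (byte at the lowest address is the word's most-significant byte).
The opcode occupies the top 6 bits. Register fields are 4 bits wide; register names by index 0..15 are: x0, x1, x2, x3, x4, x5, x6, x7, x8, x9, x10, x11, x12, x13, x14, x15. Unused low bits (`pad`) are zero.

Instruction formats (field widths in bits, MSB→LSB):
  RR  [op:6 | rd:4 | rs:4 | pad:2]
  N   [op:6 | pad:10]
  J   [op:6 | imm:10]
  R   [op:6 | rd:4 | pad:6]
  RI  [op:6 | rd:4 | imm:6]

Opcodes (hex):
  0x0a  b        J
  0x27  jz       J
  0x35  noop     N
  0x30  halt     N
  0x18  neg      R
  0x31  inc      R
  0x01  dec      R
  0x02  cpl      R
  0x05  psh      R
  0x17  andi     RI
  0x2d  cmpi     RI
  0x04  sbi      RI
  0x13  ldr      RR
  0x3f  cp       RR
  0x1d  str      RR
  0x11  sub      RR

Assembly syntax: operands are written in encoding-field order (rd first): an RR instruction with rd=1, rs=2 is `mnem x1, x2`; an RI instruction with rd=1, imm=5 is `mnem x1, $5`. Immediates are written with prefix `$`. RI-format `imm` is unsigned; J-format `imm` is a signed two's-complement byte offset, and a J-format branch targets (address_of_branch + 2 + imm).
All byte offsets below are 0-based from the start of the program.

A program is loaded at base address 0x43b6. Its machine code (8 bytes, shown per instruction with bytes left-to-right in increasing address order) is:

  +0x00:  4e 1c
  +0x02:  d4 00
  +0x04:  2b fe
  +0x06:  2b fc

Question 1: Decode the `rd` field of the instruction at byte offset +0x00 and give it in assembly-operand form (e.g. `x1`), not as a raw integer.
[00] 4e 1c → 0x4e1c
  opcode bits[15:10]=0x13: ldr/RR
  rd: (w>>6)&0xf=0x8 → x8
  rs: (w>>2)&0xf=0x7 → x7

x8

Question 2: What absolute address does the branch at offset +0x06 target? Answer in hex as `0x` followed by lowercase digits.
[06] 2b fc → 0x2bfc
  op=0x2bfc>>10=0xa ⇒ b (J)
  [9:0] imm=1020 (s10→-4) = $-4
  target = base 0x43b6 + off 0x06 + 2 + imm -4 = 0x43ba

0x43ba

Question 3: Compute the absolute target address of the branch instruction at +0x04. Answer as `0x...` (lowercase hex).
off 0x04: read 2b fe as big → 0x2bfe
  op=0x2bfe>>10=0xa ⇒ b (J)
  imm: (w>>0)&0x3ff=0x3fe (s10→-2) → $-2
  target = base 0x43b6 + off 0x04 + 2 + imm -2 = 0x43ba

0x43ba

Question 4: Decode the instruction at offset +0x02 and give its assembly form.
@+02  big-endian(d4 00) = 0xd400
  op=0xd400>>10=0x35 ⇒ noop (N)

noop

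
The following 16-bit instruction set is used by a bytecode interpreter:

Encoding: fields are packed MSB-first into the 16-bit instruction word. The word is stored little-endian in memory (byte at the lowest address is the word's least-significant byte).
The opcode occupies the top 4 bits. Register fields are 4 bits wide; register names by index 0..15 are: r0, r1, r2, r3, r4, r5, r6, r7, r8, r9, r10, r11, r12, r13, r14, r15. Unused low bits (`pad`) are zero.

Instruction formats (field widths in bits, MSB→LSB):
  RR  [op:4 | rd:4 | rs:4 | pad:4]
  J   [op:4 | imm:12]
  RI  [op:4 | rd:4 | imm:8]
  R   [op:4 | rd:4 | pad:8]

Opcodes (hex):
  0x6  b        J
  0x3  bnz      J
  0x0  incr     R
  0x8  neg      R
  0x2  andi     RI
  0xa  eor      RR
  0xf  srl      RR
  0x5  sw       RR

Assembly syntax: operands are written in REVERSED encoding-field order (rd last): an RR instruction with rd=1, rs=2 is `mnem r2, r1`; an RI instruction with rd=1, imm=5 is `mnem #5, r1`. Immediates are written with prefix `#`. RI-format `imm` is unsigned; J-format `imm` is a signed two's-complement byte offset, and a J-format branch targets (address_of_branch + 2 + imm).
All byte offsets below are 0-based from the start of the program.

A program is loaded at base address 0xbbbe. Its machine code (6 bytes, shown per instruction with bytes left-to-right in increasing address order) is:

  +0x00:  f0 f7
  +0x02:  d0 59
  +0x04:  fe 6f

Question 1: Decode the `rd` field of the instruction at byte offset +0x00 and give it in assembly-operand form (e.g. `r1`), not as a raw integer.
r7

[00] f0 f7 → 0xf7f0
  top 4b → 0xf → srl [RR]
  rd: (w>>8)&0xf=0x7 → r7
  rs: (w>>4)&0xf=0xf → r15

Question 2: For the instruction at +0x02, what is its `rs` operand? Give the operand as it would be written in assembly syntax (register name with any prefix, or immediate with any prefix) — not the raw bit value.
r13

[02] d0 59 → 0x59d0
  top 4b → 0x5 → sw [RR]
  [11:8] rd=9 = r9
  [7:4] rs=13 = r13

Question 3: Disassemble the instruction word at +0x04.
[04] fe 6f → 0x6ffe
  top 4b → 0x6 → b [J]
  [11:0] imm=4094 (s12→-2) = #-2

b #-2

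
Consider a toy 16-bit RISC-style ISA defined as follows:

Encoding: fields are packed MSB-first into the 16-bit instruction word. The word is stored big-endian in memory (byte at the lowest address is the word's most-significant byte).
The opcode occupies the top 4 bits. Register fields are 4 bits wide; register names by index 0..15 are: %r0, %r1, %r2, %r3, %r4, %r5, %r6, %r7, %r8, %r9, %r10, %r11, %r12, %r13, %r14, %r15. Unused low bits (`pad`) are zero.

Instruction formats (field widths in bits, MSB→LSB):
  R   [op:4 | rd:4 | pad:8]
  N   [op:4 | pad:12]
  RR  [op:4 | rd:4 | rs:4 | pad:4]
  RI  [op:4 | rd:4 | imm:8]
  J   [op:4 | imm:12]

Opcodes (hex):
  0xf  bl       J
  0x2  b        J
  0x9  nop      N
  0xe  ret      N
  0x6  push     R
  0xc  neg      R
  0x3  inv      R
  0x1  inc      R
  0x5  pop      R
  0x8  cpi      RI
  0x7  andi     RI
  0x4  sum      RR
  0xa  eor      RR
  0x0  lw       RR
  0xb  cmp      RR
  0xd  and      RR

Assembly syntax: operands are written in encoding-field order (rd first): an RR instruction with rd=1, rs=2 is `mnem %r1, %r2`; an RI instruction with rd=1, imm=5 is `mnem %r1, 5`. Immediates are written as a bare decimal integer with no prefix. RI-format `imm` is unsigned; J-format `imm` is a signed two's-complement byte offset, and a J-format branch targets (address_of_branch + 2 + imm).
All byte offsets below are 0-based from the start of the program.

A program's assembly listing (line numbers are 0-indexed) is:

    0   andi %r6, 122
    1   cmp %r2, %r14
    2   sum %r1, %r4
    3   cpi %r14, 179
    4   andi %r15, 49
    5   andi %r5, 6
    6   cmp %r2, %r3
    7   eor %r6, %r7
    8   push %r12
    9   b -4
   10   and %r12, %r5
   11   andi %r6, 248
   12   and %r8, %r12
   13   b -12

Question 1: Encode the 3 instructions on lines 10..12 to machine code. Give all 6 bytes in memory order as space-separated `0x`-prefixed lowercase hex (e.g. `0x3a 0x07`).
0xdc 0x50 0x76 0xf8 0xd8 0xc0

L10: and op=0xd:4|rd=12:4|rs=5:4|pad=0:4 ⇒ 0xdc50 ⇒ big dc 50
L11: andi op=0x7:4|rd=6:4|imm=248:8 ⇒ 0x76f8 ⇒ big 76 f8
L12: and op=0xd:4|rd=8:4|rs=12:4|pad=0:4 ⇒ 0xd8c0 ⇒ big d8 c0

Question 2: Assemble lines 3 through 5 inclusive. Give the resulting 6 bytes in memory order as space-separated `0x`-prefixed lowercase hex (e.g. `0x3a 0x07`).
3. cpi fields op=0x8:4|rd=14:4|imm=179:8 → word 8eb3h → 8e b3
4. andi fields op=0x7:4|rd=15:4|imm=49:8 → word 7f31h → 7f 31
5. andi fields op=0x7:4|rd=5:4|imm=6:8 → word 7506h → 75 06

0x8e 0xb3 0x7f 0x31 0x75 0x06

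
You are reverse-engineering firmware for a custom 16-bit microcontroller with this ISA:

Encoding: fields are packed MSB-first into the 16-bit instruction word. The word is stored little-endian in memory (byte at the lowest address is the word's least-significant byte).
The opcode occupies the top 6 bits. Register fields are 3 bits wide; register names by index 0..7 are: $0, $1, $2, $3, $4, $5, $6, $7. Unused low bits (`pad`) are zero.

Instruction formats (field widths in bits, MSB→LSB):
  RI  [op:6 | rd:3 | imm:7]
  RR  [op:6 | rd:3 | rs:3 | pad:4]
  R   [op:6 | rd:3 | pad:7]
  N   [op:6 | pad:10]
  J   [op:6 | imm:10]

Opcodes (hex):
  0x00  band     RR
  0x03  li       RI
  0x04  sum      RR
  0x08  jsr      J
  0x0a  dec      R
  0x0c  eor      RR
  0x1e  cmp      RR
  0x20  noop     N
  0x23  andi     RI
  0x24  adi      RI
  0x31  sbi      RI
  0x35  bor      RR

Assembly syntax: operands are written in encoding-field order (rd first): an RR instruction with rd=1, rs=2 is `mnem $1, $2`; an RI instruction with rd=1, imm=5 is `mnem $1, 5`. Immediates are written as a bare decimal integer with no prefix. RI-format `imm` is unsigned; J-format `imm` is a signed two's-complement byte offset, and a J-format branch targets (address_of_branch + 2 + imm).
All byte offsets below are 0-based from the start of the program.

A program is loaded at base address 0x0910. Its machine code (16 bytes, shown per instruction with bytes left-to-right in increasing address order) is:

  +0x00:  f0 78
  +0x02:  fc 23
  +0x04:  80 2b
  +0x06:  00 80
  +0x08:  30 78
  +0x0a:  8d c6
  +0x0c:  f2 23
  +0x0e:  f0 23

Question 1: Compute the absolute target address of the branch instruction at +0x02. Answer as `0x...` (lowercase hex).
off 0x02: read fc 23 as little → 0x23fc
  op=0x23fc>>10=0x8 ⇒ jsr (J)
  imm: (w>>0)&0x3ff=0x3fc (s10→-4) → -4
  target = base 0x0910 + off 0x02 + 2 + imm -4 = 0x0910

0x0910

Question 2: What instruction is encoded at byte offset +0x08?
[08] 30 78 → 0x7830
  top 6b → 0x1e → cmp [RR]
  rd@[9:7]=0x0 ⇒ $0
  rs@[6:4]=0x3 ⇒ $3

cmp $0, $3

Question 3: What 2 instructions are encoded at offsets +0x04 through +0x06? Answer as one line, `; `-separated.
dec $7; noop

off 0x04: read 80 2b as little → 0x2b80
  op=0x2b80>>10=0xa ⇒ dec (R)
  [9:7] rd=7 = $7
off 0x06: read 00 80 as little → 0x8000
  op=0x8000>>10=0x20 ⇒ noop (N)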